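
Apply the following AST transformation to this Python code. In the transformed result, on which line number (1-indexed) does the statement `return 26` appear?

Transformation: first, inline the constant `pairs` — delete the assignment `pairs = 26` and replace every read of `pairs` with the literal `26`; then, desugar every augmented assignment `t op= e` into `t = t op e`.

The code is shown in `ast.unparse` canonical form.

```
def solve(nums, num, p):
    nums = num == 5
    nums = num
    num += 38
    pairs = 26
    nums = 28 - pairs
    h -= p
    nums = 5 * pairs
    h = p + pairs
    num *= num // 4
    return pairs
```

10

Transformed code:
def solve(nums, num, p):
    nums = num == 5
    nums = num
    num = num + 38
    nums = 28 - 26
    h = h - p
    nums = 5 * 26
    h = p + 26
    num = num * (num // 4)
    return 26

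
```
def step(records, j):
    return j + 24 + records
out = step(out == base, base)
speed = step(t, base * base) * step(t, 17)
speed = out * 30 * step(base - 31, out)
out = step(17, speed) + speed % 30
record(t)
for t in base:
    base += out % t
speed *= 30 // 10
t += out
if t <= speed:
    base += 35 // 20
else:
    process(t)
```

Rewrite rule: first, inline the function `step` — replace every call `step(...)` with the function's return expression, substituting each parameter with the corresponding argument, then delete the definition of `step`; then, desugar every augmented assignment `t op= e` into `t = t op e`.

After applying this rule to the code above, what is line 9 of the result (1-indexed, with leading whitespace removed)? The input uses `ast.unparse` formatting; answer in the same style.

Transformed code:
out = base + 24 + (out == base)
speed = (base * base + 24 + t) * (17 + 24 + t)
speed = out * 30 * (out + 24 + (base - 31))
out = speed + 24 + 17 + speed % 30
record(t)
for t in base:
    base = base + out % t
speed = speed * (30 // 10)
t = t + out
if t <= speed:
    base = base + 35 // 20
else:
    process(t)

t = t + out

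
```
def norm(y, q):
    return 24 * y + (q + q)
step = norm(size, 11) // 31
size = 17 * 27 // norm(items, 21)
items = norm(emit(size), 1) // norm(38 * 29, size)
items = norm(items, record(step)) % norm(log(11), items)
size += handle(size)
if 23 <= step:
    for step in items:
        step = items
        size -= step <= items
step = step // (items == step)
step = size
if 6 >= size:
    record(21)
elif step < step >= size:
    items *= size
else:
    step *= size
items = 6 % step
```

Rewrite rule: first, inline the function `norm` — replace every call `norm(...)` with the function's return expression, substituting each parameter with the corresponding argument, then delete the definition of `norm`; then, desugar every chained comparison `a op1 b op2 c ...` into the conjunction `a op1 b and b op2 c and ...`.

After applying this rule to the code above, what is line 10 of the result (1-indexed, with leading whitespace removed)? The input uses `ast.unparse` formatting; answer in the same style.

step = step // (items == step)

Transformed code:
step = (24 * size + (11 + 11)) // 31
size = 17 * 27 // (24 * items + (21 + 21))
items = (24 * emit(size) + (1 + 1)) // (24 * (38 * 29) + (size + size))
items = (24 * items + (record(step) + record(step))) % (24 * log(11) + (items + items))
size += handle(size)
if 23 <= step:
    for step in items:
        step = items
        size -= step <= items
step = step // (items == step)
step = size
if 6 >= size:
    record(21)
elif step < step and step >= size:
    items *= size
else:
    step *= size
items = 6 % step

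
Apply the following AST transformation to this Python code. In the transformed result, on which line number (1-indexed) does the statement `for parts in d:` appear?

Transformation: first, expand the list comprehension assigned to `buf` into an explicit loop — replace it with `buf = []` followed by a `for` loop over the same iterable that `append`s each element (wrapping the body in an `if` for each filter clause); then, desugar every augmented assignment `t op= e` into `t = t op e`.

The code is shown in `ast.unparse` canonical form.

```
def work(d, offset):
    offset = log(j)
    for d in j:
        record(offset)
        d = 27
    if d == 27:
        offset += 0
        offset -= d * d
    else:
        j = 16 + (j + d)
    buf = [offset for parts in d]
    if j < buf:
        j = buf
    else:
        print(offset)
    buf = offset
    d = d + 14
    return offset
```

12

Transformed code:
def work(d, offset):
    offset = log(j)
    for d in j:
        record(offset)
        d = 27
    if d == 27:
        offset = offset + 0
        offset = offset - d * d
    else:
        j = 16 + (j + d)
    buf = []
    for parts in d:
        buf.append(offset)
    if j < buf:
        j = buf
    else:
        print(offset)
    buf = offset
    d = d + 14
    return offset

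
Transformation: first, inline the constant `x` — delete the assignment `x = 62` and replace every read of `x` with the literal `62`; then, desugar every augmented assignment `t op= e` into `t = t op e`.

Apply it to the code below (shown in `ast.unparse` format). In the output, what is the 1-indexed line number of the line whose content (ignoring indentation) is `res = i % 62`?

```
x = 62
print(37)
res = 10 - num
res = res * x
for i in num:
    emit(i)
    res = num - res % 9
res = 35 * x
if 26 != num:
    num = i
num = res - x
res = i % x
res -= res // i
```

11

Transformed code:
print(37)
res = 10 - num
res = res * 62
for i in num:
    emit(i)
    res = num - res % 9
res = 35 * 62
if 26 != num:
    num = i
num = res - 62
res = i % 62
res = res - res // i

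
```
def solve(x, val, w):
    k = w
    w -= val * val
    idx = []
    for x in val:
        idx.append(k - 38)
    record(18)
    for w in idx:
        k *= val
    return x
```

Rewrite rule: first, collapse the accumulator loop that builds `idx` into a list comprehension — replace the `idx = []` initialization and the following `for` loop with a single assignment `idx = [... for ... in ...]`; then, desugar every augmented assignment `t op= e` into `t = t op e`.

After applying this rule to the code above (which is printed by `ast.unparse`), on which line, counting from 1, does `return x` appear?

8

Transformed code:
def solve(x, val, w):
    k = w
    w = w - val * val
    idx = [k - 38 for x in val]
    record(18)
    for w in idx:
        k = k * val
    return x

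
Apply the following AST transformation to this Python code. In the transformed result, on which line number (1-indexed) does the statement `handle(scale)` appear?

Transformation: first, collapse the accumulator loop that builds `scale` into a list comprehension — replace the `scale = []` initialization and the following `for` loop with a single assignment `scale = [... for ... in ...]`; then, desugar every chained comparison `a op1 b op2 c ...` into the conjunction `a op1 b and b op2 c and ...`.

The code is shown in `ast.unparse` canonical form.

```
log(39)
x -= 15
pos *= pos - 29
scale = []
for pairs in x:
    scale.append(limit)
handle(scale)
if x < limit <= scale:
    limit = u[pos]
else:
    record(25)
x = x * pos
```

5

Transformed code:
log(39)
x -= 15
pos *= pos - 29
scale = [limit for pairs in x]
handle(scale)
if x < limit and limit <= scale:
    limit = u[pos]
else:
    record(25)
x = x * pos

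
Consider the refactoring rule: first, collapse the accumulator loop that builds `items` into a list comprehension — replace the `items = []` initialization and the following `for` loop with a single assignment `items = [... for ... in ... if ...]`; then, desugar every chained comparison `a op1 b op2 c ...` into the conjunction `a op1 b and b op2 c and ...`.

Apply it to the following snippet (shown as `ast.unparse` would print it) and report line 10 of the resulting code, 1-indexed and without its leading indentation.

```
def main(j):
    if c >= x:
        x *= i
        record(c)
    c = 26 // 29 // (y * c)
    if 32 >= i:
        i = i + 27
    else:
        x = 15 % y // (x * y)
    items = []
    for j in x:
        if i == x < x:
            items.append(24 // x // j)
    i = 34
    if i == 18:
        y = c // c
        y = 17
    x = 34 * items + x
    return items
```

items = [24 // x // j for j in x if i == x and x < x]

Transformed code:
def main(j):
    if c >= x:
        x *= i
        record(c)
    c = 26 // 29 // (y * c)
    if 32 >= i:
        i = i + 27
    else:
        x = 15 % y // (x * y)
    items = [24 // x // j for j in x if i == x and x < x]
    i = 34
    if i == 18:
        y = c // c
        y = 17
    x = 34 * items + x
    return items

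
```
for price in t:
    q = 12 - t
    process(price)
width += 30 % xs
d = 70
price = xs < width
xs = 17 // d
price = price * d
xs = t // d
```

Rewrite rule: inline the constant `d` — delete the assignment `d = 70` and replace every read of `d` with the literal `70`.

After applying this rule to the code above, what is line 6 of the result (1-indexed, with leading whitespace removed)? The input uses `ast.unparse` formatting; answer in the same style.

Transformed code:
for price in t:
    q = 12 - t
    process(price)
width += 30 % xs
price = xs < width
xs = 17 // 70
price = price * 70
xs = t // 70

xs = 17 // 70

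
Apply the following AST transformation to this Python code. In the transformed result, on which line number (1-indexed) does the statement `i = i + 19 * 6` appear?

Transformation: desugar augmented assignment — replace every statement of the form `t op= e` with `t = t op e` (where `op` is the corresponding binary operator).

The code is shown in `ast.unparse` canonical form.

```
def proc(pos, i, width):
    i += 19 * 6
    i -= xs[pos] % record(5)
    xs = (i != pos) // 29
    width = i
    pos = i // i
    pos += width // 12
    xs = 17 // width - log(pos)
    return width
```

Transformed code:
def proc(pos, i, width):
    i = i + 19 * 6
    i = i - xs[pos] % record(5)
    xs = (i != pos) // 29
    width = i
    pos = i // i
    pos = pos + width // 12
    xs = 17 // width - log(pos)
    return width

2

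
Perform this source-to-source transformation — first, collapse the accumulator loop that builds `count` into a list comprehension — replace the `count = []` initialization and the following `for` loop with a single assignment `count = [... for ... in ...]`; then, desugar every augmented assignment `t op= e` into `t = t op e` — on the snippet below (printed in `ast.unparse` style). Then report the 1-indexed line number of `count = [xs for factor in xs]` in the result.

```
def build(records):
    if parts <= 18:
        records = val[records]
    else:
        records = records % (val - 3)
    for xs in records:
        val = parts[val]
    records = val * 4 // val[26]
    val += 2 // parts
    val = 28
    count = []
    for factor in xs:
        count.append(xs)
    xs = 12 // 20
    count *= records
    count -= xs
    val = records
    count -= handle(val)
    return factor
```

11

Transformed code:
def build(records):
    if parts <= 18:
        records = val[records]
    else:
        records = records % (val - 3)
    for xs in records:
        val = parts[val]
    records = val * 4 // val[26]
    val = val + 2 // parts
    val = 28
    count = [xs for factor in xs]
    xs = 12 // 20
    count = count * records
    count = count - xs
    val = records
    count = count - handle(val)
    return factor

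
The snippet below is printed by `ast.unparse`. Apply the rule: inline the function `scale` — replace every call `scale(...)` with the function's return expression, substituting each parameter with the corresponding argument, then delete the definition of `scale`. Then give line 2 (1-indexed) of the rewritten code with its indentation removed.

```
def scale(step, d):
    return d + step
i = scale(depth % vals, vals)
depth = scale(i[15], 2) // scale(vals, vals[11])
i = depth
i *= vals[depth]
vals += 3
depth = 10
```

depth = (2 + i[15]) // (vals[11] + vals)

Transformed code:
i = vals + depth % vals
depth = (2 + i[15]) // (vals[11] + vals)
i = depth
i *= vals[depth]
vals += 3
depth = 10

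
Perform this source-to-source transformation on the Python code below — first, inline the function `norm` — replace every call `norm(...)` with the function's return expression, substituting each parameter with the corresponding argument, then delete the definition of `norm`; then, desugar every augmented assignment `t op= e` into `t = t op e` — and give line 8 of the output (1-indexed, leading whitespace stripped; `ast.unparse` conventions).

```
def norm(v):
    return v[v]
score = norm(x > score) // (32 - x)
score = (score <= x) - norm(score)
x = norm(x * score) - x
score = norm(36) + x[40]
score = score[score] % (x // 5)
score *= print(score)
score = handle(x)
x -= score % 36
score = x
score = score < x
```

Transformed code:
score = (x > score)[x > score] // (32 - x)
score = (score <= x) - score[score]
x = (x * score)[x * score] - x
score = 36[36] + x[40]
score = score[score] % (x // 5)
score = score * print(score)
score = handle(x)
x = x - score % 36
score = x
score = score < x

x = x - score % 36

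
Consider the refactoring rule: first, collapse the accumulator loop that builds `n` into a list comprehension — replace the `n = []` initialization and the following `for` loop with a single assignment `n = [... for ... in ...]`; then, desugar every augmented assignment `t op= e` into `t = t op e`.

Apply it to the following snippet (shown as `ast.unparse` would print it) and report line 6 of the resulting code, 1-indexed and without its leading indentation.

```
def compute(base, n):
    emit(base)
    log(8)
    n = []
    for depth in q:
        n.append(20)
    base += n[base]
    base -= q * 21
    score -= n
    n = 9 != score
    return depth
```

base = base - q * 21

Transformed code:
def compute(base, n):
    emit(base)
    log(8)
    n = [20 for depth in q]
    base = base + n[base]
    base = base - q * 21
    score = score - n
    n = 9 != score
    return depth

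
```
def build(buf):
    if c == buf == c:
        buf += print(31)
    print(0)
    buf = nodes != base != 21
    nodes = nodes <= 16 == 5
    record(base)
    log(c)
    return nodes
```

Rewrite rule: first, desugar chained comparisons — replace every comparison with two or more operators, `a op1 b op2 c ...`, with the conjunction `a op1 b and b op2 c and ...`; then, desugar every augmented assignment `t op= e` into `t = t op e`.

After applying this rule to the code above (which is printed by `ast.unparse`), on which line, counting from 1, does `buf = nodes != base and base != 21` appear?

5

Transformed code:
def build(buf):
    if c == buf and buf == c:
        buf = buf + print(31)
    print(0)
    buf = nodes != base and base != 21
    nodes = nodes <= 16 and 16 == 5
    record(base)
    log(c)
    return nodes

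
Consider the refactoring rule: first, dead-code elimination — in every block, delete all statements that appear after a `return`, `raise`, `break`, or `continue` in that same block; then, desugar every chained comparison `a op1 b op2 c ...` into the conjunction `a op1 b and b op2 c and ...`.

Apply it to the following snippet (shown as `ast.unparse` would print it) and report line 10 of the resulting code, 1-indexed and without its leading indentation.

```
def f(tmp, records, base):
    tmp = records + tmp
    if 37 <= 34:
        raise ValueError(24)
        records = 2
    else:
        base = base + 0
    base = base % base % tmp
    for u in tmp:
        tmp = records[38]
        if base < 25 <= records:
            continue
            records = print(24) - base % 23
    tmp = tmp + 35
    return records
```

Transformed code:
def f(tmp, records, base):
    tmp = records + tmp
    if 37 <= 34:
        raise ValueError(24)
    else:
        base = base + 0
    base = base % base % tmp
    for u in tmp:
        tmp = records[38]
        if base < 25 and 25 <= records:
            continue
    tmp = tmp + 35
    return records

if base < 25 and 25 <= records:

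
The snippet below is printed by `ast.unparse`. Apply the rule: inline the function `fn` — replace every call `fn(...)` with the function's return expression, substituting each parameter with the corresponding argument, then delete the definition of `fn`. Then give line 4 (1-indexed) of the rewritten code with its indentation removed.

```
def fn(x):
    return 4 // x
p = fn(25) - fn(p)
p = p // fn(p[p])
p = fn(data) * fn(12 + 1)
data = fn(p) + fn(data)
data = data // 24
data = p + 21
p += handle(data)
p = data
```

data = 4 // p + 4 // data

Transformed code:
p = 4 // 25 - 4 // p
p = p // (4 // p[p])
p = 4 // data * (4 // (12 + 1))
data = 4 // p + 4 // data
data = data // 24
data = p + 21
p += handle(data)
p = data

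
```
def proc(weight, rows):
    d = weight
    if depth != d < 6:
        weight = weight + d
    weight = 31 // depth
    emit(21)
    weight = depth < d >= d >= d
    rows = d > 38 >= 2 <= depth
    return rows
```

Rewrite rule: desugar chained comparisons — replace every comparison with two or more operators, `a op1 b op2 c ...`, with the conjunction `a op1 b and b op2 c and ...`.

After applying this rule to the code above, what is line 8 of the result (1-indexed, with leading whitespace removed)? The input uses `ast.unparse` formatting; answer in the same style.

rows = d > 38 and 38 >= 2 and (2 <= depth)

Transformed code:
def proc(weight, rows):
    d = weight
    if depth != d and d < 6:
        weight = weight + d
    weight = 31 // depth
    emit(21)
    weight = depth < d and d >= d and (d >= d)
    rows = d > 38 and 38 >= 2 and (2 <= depth)
    return rows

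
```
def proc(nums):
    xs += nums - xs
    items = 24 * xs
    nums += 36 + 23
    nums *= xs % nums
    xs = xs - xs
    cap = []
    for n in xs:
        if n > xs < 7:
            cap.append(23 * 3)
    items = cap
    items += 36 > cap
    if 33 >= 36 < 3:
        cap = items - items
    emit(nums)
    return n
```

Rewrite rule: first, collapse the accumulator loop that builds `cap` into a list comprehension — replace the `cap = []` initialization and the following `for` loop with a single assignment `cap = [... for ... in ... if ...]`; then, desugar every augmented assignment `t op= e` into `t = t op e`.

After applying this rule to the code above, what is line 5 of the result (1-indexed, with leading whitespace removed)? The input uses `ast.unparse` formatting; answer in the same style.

nums = nums * (xs % nums)

Transformed code:
def proc(nums):
    xs = xs + (nums - xs)
    items = 24 * xs
    nums = nums + (36 + 23)
    nums = nums * (xs % nums)
    xs = xs - xs
    cap = [23 * 3 for n in xs if n > xs < 7]
    items = cap
    items = items + (36 > cap)
    if 33 >= 36 < 3:
        cap = items - items
    emit(nums)
    return n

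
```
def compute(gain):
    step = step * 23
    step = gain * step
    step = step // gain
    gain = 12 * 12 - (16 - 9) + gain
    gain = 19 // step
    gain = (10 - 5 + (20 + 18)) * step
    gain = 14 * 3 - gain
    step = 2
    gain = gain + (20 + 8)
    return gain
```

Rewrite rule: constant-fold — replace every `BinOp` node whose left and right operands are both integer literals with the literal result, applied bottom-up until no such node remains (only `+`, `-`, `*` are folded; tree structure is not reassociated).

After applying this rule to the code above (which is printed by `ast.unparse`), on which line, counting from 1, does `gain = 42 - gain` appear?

Transformed code:
def compute(gain):
    step = step * 23
    step = gain * step
    step = step // gain
    gain = 137 + gain
    gain = 19 // step
    gain = 43 * step
    gain = 42 - gain
    step = 2
    gain = gain + 28
    return gain

8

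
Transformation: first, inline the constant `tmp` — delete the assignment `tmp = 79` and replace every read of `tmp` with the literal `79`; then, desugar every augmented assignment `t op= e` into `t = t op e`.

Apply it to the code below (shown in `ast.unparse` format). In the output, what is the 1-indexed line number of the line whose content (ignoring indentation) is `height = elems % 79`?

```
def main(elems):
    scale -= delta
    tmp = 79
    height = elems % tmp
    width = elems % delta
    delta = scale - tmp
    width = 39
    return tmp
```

3

Transformed code:
def main(elems):
    scale = scale - delta
    height = elems % 79
    width = elems % delta
    delta = scale - 79
    width = 39
    return 79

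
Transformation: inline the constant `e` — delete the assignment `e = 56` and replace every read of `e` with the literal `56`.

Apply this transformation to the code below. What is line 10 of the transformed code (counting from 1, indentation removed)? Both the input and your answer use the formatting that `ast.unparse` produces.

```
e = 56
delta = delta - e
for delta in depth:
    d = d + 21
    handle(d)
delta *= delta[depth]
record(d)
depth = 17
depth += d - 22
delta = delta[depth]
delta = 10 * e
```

Transformed code:
delta = delta - 56
for delta in depth:
    d = d + 21
    handle(d)
delta *= delta[depth]
record(d)
depth = 17
depth += d - 22
delta = delta[depth]
delta = 10 * 56

delta = 10 * 56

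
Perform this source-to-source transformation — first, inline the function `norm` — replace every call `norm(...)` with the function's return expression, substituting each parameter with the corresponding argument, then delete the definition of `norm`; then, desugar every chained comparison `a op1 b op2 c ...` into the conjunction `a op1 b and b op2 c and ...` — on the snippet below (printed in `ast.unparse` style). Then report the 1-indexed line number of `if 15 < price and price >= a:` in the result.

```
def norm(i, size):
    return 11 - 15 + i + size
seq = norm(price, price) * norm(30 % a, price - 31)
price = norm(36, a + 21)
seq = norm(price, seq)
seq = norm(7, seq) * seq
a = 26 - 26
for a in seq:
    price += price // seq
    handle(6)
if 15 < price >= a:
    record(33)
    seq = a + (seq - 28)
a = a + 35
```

9

Transformed code:
seq = (11 - 15 + price + price) * (11 - 15 + 30 % a + (price - 31))
price = 11 - 15 + 36 + (a + 21)
seq = 11 - 15 + price + seq
seq = (11 - 15 + 7 + seq) * seq
a = 26 - 26
for a in seq:
    price += price // seq
    handle(6)
if 15 < price and price >= a:
    record(33)
    seq = a + (seq - 28)
a = a + 35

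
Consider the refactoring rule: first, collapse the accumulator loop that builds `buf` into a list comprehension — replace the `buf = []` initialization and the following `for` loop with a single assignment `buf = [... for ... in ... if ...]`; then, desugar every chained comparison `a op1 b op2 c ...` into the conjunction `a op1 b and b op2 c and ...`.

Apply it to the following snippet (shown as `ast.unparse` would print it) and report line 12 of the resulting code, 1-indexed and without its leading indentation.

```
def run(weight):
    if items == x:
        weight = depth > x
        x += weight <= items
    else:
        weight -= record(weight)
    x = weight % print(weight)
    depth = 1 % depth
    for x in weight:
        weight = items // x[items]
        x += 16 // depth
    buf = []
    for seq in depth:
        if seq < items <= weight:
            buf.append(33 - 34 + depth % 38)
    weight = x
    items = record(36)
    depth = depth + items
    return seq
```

Transformed code:
def run(weight):
    if items == x:
        weight = depth > x
        x += weight <= items
    else:
        weight -= record(weight)
    x = weight % print(weight)
    depth = 1 % depth
    for x in weight:
        weight = items // x[items]
        x += 16 // depth
    buf = [33 - 34 + depth % 38 for seq in depth if seq < items and items <= weight]
    weight = x
    items = record(36)
    depth = depth + items
    return seq

buf = [33 - 34 + depth % 38 for seq in depth if seq < items and items <= weight]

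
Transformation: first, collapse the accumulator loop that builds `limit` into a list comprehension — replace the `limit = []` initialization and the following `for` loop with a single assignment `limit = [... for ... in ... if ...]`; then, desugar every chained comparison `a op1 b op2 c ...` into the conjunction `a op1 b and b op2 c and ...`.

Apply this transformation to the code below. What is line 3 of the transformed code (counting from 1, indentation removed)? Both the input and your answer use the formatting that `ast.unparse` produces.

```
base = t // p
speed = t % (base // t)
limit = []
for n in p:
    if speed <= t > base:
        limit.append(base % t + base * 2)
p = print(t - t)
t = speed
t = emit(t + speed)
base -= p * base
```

limit = [base % t + base * 2 for n in p if speed <= t and t > base]

Transformed code:
base = t // p
speed = t % (base // t)
limit = [base % t + base * 2 for n in p if speed <= t and t > base]
p = print(t - t)
t = speed
t = emit(t + speed)
base -= p * base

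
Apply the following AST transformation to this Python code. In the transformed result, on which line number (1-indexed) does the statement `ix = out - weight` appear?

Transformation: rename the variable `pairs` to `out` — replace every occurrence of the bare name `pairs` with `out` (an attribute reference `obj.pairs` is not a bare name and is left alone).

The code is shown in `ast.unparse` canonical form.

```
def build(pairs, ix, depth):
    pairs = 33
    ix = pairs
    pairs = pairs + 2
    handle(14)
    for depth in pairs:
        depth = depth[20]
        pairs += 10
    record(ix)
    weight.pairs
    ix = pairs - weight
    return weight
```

Transformed code:
def build(out, ix, depth):
    out = 33
    ix = out
    out = out + 2
    handle(14)
    for depth in out:
        depth = depth[20]
        out += 10
    record(ix)
    weight.pairs
    ix = out - weight
    return weight

11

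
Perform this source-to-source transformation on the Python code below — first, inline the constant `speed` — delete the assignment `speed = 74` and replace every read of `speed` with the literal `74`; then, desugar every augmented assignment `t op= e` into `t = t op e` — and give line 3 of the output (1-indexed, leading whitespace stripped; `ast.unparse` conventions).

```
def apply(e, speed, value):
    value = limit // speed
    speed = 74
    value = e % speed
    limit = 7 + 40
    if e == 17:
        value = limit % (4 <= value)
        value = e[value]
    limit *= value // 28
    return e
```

Transformed code:
def apply(e, speed, value):
    value = limit // 74
    value = e % 74
    limit = 7 + 40
    if e == 17:
        value = limit % (4 <= value)
        value = e[value]
    limit = limit * (value // 28)
    return e

value = e % 74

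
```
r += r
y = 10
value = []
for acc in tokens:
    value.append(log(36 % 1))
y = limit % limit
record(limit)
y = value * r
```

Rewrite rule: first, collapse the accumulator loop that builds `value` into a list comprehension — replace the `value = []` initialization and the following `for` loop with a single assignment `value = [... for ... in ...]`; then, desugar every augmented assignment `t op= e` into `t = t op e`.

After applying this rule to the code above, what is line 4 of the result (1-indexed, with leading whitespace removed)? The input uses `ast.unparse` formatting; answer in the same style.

y = limit % limit

Transformed code:
r = r + r
y = 10
value = [log(36 % 1) for acc in tokens]
y = limit % limit
record(limit)
y = value * r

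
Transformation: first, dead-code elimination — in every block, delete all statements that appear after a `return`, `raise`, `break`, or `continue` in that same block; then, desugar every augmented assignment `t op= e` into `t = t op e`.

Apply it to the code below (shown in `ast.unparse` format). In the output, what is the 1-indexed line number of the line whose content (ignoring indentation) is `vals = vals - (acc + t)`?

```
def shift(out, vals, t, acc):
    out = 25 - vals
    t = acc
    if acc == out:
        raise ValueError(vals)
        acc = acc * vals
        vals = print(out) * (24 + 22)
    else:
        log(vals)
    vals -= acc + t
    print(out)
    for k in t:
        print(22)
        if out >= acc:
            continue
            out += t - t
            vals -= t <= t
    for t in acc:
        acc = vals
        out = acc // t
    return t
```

8

Transformed code:
def shift(out, vals, t, acc):
    out = 25 - vals
    t = acc
    if acc == out:
        raise ValueError(vals)
    else:
        log(vals)
    vals = vals - (acc + t)
    print(out)
    for k in t:
        print(22)
        if out >= acc:
            continue
    for t in acc:
        acc = vals
        out = acc // t
    return t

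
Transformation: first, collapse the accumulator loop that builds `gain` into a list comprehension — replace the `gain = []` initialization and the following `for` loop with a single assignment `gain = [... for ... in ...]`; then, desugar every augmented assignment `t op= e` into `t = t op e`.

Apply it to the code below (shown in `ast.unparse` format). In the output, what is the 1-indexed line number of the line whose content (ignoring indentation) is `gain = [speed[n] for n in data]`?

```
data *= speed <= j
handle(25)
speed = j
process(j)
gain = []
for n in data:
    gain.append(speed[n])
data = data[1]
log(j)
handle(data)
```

5

Transformed code:
data = data * (speed <= j)
handle(25)
speed = j
process(j)
gain = [speed[n] for n in data]
data = data[1]
log(j)
handle(data)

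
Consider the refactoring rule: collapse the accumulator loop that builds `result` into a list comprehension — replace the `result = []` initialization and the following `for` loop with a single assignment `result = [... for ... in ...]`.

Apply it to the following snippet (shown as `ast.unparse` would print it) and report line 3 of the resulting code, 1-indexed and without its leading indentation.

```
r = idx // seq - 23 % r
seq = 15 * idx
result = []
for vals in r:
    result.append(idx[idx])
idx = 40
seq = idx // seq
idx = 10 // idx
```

result = [idx[idx] for vals in r]

Transformed code:
r = idx // seq - 23 % r
seq = 15 * idx
result = [idx[idx] for vals in r]
idx = 40
seq = idx // seq
idx = 10 // idx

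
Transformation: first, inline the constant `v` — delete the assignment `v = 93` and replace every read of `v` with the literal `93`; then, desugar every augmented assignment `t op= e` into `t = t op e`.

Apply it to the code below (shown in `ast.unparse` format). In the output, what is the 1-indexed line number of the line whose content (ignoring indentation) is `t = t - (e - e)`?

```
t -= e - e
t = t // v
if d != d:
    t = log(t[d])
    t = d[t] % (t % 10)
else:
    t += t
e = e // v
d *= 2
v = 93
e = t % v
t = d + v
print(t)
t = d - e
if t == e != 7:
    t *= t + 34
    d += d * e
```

Transformed code:
t = t - (e - e)
t = t // 93
if d != d:
    t = log(t[d])
    t = d[t] % (t % 10)
else:
    t = t + t
e = e // 93
d = d * 2
e = t % 93
t = d + 93
print(t)
t = d - e
if t == e != 7:
    t = t * (t + 34)
    d = d + d * e

1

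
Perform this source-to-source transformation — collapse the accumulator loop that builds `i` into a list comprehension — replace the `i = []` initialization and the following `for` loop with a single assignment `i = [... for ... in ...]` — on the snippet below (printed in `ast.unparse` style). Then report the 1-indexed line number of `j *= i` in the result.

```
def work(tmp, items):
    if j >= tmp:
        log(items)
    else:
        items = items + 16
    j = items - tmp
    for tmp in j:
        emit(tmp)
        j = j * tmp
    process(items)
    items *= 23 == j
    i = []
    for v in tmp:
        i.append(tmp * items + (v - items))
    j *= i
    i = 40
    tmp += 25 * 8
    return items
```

13

Transformed code:
def work(tmp, items):
    if j >= tmp:
        log(items)
    else:
        items = items + 16
    j = items - tmp
    for tmp in j:
        emit(tmp)
        j = j * tmp
    process(items)
    items *= 23 == j
    i = [tmp * items + (v - items) for v in tmp]
    j *= i
    i = 40
    tmp += 25 * 8
    return items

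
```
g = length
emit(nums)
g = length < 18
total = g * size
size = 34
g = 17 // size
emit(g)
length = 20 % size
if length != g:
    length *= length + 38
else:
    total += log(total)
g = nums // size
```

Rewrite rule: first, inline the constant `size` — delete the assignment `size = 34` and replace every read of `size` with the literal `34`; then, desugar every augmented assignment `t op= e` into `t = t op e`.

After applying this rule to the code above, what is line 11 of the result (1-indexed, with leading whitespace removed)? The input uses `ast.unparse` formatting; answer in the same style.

total = total + log(total)

Transformed code:
g = length
emit(nums)
g = length < 18
total = g * 34
g = 17 // 34
emit(g)
length = 20 % 34
if length != g:
    length = length * (length + 38)
else:
    total = total + log(total)
g = nums // 34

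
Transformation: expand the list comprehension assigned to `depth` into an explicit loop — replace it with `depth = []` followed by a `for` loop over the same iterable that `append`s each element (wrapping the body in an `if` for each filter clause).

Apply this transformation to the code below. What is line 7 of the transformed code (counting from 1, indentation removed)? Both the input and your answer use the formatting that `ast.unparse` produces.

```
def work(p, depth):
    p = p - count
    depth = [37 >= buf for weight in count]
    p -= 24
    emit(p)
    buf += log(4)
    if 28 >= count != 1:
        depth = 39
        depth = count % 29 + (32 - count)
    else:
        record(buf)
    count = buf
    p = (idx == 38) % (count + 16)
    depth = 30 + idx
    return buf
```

Transformed code:
def work(p, depth):
    p = p - count
    depth = []
    for weight in count:
        depth.append(37 >= buf)
    p -= 24
    emit(p)
    buf += log(4)
    if 28 >= count != 1:
        depth = 39
        depth = count % 29 + (32 - count)
    else:
        record(buf)
    count = buf
    p = (idx == 38) % (count + 16)
    depth = 30 + idx
    return buf

emit(p)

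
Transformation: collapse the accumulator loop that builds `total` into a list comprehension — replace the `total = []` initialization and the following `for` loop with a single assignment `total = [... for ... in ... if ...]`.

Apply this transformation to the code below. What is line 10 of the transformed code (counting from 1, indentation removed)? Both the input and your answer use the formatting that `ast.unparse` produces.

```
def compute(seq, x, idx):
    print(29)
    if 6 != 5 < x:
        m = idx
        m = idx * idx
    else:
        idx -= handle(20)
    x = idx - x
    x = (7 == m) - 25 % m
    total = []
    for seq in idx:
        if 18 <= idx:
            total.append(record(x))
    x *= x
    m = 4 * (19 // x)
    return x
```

total = [record(x) for seq in idx if 18 <= idx]

Transformed code:
def compute(seq, x, idx):
    print(29)
    if 6 != 5 < x:
        m = idx
        m = idx * idx
    else:
        idx -= handle(20)
    x = idx - x
    x = (7 == m) - 25 % m
    total = [record(x) for seq in idx if 18 <= idx]
    x *= x
    m = 4 * (19 // x)
    return x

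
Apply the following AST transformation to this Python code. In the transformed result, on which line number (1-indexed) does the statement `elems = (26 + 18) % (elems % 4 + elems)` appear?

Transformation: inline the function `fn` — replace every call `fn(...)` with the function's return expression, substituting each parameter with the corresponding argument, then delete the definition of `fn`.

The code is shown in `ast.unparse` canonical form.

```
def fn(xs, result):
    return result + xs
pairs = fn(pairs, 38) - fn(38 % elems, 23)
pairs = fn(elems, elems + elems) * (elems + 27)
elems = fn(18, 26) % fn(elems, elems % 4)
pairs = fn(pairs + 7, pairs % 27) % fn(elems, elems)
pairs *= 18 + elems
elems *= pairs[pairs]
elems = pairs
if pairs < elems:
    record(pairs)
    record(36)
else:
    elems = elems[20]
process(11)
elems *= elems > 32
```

3

Transformed code:
pairs = 38 + pairs - (23 + 38 % elems)
pairs = (elems + elems + elems) * (elems + 27)
elems = (26 + 18) % (elems % 4 + elems)
pairs = (pairs % 27 + (pairs + 7)) % (elems + elems)
pairs *= 18 + elems
elems *= pairs[pairs]
elems = pairs
if pairs < elems:
    record(pairs)
    record(36)
else:
    elems = elems[20]
process(11)
elems *= elems > 32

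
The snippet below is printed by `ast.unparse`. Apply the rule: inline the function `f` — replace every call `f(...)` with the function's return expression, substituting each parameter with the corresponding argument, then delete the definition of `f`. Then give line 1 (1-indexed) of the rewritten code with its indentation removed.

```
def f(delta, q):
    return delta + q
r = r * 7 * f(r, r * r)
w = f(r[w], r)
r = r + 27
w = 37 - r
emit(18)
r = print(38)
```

r = r * 7 * (r + r * r)

Transformed code:
r = r * 7 * (r + r * r)
w = r[w] + r
r = r + 27
w = 37 - r
emit(18)
r = print(38)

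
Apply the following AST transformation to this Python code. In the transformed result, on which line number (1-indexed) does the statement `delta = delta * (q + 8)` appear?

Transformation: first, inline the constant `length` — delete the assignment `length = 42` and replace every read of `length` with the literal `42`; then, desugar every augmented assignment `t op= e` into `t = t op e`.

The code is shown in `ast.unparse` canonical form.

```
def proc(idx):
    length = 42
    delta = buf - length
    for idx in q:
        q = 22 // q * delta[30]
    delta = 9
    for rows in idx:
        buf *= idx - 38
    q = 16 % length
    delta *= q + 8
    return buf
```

9

Transformed code:
def proc(idx):
    delta = buf - 42
    for idx in q:
        q = 22 // q * delta[30]
    delta = 9
    for rows in idx:
        buf = buf * (idx - 38)
    q = 16 % 42
    delta = delta * (q + 8)
    return buf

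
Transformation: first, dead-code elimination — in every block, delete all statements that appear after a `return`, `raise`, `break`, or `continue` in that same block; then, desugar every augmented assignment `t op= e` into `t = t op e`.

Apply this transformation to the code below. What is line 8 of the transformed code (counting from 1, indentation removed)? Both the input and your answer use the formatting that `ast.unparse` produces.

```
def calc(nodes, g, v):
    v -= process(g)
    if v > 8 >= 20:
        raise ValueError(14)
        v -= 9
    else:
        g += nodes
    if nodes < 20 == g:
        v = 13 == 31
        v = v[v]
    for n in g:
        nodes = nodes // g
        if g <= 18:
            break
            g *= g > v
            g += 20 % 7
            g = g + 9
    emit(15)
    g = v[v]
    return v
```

v = 13 == 31

Transformed code:
def calc(nodes, g, v):
    v = v - process(g)
    if v > 8 >= 20:
        raise ValueError(14)
    else:
        g = g + nodes
    if nodes < 20 == g:
        v = 13 == 31
        v = v[v]
    for n in g:
        nodes = nodes // g
        if g <= 18:
            break
    emit(15)
    g = v[v]
    return v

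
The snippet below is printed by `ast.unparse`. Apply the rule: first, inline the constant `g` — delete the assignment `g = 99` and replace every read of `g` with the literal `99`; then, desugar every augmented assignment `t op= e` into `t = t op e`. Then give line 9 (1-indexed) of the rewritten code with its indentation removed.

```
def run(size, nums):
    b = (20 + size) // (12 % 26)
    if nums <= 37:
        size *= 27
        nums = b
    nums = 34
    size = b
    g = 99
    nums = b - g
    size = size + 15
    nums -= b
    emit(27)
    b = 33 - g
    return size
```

Transformed code:
def run(size, nums):
    b = (20 + size) // (12 % 26)
    if nums <= 37:
        size = size * 27
        nums = b
    nums = 34
    size = b
    nums = b - 99
    size = size + 15
    nums = nums - b
    emit(27)
    b = 33 - 99
    return size

size = size + 15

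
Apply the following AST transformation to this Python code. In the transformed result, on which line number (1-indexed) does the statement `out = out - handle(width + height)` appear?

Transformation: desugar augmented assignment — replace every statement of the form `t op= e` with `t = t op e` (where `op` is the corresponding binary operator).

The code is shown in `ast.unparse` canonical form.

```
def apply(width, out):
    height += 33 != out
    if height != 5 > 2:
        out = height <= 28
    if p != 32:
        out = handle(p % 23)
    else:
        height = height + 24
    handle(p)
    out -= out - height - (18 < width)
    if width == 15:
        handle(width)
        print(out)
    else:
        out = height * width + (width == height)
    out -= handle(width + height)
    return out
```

Transformed code:
def apply(width, out):
    height = height + (33 != out)
    if height != 5 > 2:
        out = height <= 28
    if p != 32:
        out = handle(p % 23)
    else:
        height = height + 24
    handle(p)
    out = out - (out - height - (18 < width))
    if width == 15:
        handle(width)
        print(out)
    else:
        out = height * width + (width == height)
    out = out - handle(width + height)
    return out

16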